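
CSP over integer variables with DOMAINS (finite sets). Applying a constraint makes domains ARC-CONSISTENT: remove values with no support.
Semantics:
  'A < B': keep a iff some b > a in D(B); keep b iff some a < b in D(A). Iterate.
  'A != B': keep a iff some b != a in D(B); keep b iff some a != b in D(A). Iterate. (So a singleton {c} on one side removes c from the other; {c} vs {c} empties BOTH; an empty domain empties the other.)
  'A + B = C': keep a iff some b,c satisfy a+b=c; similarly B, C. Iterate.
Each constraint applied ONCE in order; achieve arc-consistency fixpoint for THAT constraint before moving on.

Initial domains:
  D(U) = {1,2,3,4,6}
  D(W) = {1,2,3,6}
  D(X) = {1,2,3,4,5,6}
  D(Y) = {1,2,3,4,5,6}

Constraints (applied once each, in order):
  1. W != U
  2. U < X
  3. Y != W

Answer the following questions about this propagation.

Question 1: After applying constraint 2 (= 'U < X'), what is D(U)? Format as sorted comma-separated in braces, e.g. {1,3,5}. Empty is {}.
Answer: {1,2,3,4}

Derivation:
Constraint 1 (W != U) on D(W)={1,2,3,6} D(U)={1,2,3,4,6}: no change
Constraint 2 (U < X) on D(U)={1,2,3,4,6} D(X)={1,2,3,4,5,6}: U {1,2,3,4,6}->{1,2,3,4}; X {1,2,3,4,5,6}->{2,3,4,5,6}
So after constraint 2: D(U) = {1,2,3,4}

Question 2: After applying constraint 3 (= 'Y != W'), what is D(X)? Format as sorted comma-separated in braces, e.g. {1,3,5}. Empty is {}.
Answer: {2,3,4,5,6}

Derivation:
Constraint 1 (W != U) on D(W)={1,2,3,6} D(U)={1,2,3,4,6}: no change
Constraint 2 (U < X) on D(U)={1,2,3,4,6} D(X)={1,2,3,4,5,6}: U {1,2,3,4,6}->{1,2,3,4}; X {1,2,3,4,5,6}->{2,3,4,5,6}
Constraint 3 (Y != W) on D(Y)={1,2,3,4,5,6} D(W)={1,2,3,6}: no change
So after constraint 3: D(X) = {2,3,4,5,6}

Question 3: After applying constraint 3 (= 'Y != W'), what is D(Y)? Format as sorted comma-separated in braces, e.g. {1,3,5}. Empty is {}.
Constraint 1 (W != U) on D(W)={1,2,3,6} D(U)={1,2,3,4,6}: no change
Constraint 2 (U < X) on D(U)={1,2,3,4,6} D(X)={1,2,3,4,5,6}: U {1,2,3,4,6}->{1,2,3,4}; X {1,2,3,4,5,6}->{2,3,4,5,6}
Constraint 3 (Y != W) on D(Y)={1,2,3,4,5,6} D(W)={1,2,3,6}: no change
So after constraint 3: D(Y) = {1,2,3,4,5,6}

Answer: {1,2,3,4,5,6}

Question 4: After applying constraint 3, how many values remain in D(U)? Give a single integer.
Answer: 4

Derivation:
Constraint 1 (W != U) on D(W)={1,2,3,6} D(U)={1,2,3,4,6}: no change
Constraint 2 (U < X) on D(U)={1,2,3,4,6} D(X)={1,2,3,4,5,6}: U {1,2,3,4,6}->{1,2,3,4}; X {1,2,3,4,5,6}->{2,3,4,5,6}
Constraint 3 (Y != W) on D(Y)={1,2,3,4,5,6} D(W)={1,2,3,6}: no change
So after constraint 3: D(U)={1,2,3,4}, size = 4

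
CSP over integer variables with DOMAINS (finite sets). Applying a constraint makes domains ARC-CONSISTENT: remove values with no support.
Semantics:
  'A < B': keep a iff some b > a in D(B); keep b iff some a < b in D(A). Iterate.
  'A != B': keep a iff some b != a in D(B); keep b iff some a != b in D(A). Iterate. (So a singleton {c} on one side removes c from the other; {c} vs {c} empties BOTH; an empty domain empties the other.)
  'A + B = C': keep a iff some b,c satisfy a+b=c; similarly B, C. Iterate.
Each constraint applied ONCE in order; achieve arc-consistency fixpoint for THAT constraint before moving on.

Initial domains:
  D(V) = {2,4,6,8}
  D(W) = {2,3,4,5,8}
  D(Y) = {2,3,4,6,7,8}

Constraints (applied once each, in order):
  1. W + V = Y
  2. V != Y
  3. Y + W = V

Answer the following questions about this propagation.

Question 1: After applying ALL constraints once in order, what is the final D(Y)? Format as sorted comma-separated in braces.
Constraint 1 (W + V = Y) on D(W)={2,3,4,5,8} D(V)={2,4,6,8} D(Y)={2,3,4,6,7,8}: W {2,3,4,5,8}->{2,3,4,5}; V {2,4,6,8}->{2,4,6}; Y {2,3,4,6,7,8}->{4,6,7,8}
Constraint 2 (V != Y) on D(V)={2,4,6} D(Y)={4,6,7,8}: no change
Constraint 3 (Y + W = V) on D(Y)={4,6,7,8} D(W)={2,3,4,5} D(V)={2,4,6}: Y {4,6,7,8}->{4}; W {2,3,4,5}->{2}; V {2,4,6}->{6}
So after all 3 constraints: D(Y) = {4}

Answer: {4}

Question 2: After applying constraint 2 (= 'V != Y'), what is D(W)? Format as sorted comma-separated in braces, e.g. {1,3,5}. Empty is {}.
Answer: {2,3,4,5}

Derivation:
Constraint 1 (W + V = Y) on D(W)={2,3,4,5,8} D(V)={2,4,6,8} D(Y)={2,3,4,6,7,8}: W {2,3,4,5,8}->{2,3,4,5}; V {2,4,6,8}->{2,4,6}; Y {2,3,4,6,7,8}->{4,6,7,8}
Constraint 2 (V != Y) on D(V)={2,4,6} D(Y)={4,6,7,8}: no change
So after constraint 2: D(W) = {2,3,4,5}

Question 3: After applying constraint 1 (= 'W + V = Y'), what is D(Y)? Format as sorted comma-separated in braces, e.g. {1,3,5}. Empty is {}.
Constraint 1 (W + V = Y) on D(W)={2,3,4,5,8} D(V)={2,4,6,8} D(Y)={2,3,4,6,7,8}: W {2,3,4,5,8}->{2,3,4,5}; V {2,4,6,8}->{2,4,6}; Y {2,3,4,6,7,8}->{4,6,7,8}
So after constraint 1: D(Y) = {4,6,7,8}

Answer: {4,6,7,8}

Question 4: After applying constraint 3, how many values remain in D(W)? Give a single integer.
Constraint 1 (W + V = Y) on D(W)={2,3,4,5,8} D(V)={2,4,6,8} D(Y)={2,3,4,6,7,8}: W {2,3,4,5,8}->{2,3,4,5}; V {2,4,6,8}->{2,4,6}; Y {2,3,4,6,7,8}->{4,6,7,8}
Constraint 2 (V != Y) on D(V)={2,4,6} D(Y)={4,6,7,8}: no change
Constraint 3 (Y + W = V) on D(Y)={4,6,7,8} D(W)={2,3,4,5} D(V)={2,4,6}: Y {4,6,7,8}->{4}; W {2,3,4,5}->{2}; V {2,4,6}->{6}
So after constraint 3: D(W)={2}, size = 1

Answer: 1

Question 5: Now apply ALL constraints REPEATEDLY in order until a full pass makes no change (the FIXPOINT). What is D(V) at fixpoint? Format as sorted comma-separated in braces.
Answer: {}

Derivation:
pass 0 (initial): D(V)={2,4,6,8}
pass 1: V {2,4,6,8}->{6}; W {2,3,4,5,8}->{2}; Y {2,3,4,6,7,8}->{4}
pass 2: V {6}->{}; W {2}->{}; Y {4}->{}
pass 3: no change
Fixpoint after 3 passes: D(V) = {}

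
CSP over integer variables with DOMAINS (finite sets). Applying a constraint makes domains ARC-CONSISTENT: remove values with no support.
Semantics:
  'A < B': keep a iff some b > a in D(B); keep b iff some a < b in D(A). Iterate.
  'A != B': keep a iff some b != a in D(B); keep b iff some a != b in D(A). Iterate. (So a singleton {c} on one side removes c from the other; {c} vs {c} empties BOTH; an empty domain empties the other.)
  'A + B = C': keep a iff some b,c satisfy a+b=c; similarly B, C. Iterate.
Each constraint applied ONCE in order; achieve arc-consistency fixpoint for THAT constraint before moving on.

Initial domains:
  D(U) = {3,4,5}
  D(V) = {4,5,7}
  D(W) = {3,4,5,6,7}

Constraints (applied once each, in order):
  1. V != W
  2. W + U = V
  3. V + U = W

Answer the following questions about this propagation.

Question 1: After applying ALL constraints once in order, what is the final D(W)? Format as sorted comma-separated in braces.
Constraint 1 (V != W) on D(V)={4,5,7} D(W)={3,4,5,6,7}: no change
Constraint 2 (W + U = V) on D(W)={3,4,5,6,7} D(U)={3,4,5} D(V)={4,5,7}: W {3,4,5,6,7}->{3,4}; U {3,4,5}->{3,4}; V {4,5,7}->{7}
Constraint 3 (V + U = W) on D(V)={7} D(U)={3,4} D(W)={3,4}: V {7}->{}; U {3,4}->{}; W {3,4}->{}
So after all 3 constraints: D(W) = {}

Answer: {}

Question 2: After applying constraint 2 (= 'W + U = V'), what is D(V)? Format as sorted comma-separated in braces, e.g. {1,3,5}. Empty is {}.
Answer: {7}

Derivation:
Constraint 1 (V != W) on D(V)={4,5,7} D(W)={3,4,5,6,7}: no change
Constraint 2 (W + U = V) on D(W)={3,4,5,6,7} D(U)={3,4,5} D(V)={4,5,7}: W {3,4,5,6,7}->{3,4}; U {3,4,5}->{3,4}; V {4,5,7}->{7}
So after constraint 2: D(V) = {7}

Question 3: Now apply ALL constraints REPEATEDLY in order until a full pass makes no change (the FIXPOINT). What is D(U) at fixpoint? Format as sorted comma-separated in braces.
pass 0 (initial): D(U)={3,4,5}
pass 1: U {3,4,5}->{}; V {4,5,7}->{}; W {3,4,5,6,7}->{}
pass 2: no change
Fixpoint after 2 passes: D(U) = {}

Answer: {}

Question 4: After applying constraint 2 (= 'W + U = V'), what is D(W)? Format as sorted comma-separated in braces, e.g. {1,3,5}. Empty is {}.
Answer: {3,4}

Derivation:
Constraint 1 (V != W) on D(V)={4,5,7} D(W)={3,4,5,6,7}: no change
Constraint 2 (W + U = V) on D(W)={3,4,5,6,7} D(U)={3,4,5} D(V)={4,5,7}: W {3,4,5,6,7}->{3,4}; U {3,4,5}->{3,4}; V {4,5,7}->{7}
So after constraint 2: D(W) = {3,4}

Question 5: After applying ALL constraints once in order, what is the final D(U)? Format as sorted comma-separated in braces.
Constraint 1 (V != W) on D(V)={4,5,7} D(W)={3,4,5,6,7}: no change
Constraint 2 (W + U = V) on D(W)={3,4,5,6,7} D(U)={3,4,5} D(V)={4,5,7}: W {3,4,5,6,7}->{3,4}; U {3,4,5}->{3,4}; V {4,5,7}->{7}
Constraint 3 (V + U = W) on D(V)={7} D(U)={3,4} D(W)={3,4}: V {7}->{}; U {3,4}->{}; W {3,4}->{}
So after all 3 constraints: D(U) = {}

Answer: {}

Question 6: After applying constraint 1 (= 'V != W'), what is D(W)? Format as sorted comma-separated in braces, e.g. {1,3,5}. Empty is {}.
Answer: {3,4,5,6,7}

Derivation:
Constraint 1 (V != W) on D(V)={4,5,7} D(W)={3,4,5,6,7}: no change
So after constraint 1: D(W) = {3,4,5,6,7}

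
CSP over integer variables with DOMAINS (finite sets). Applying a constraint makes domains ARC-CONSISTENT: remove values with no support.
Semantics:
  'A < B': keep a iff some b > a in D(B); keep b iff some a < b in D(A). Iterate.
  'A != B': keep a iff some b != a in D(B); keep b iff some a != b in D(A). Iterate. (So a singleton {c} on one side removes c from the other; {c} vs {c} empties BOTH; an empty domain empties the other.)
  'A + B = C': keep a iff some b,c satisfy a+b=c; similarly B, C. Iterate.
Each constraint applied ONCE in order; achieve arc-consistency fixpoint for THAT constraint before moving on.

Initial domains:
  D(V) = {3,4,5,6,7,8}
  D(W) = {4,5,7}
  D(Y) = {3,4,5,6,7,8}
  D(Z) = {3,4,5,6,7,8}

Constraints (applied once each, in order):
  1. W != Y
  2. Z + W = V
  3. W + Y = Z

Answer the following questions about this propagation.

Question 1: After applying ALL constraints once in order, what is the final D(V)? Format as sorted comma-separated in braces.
Constraint 1 (W != Y) on D(W)={4,5,7} D(Y)={3,4,5,6,7,8}: no change
Constraint 2 (Z + W = V) on D(Z)={3,4,5,6,7,8} D(W)={4,5,7} D(V)={3,4,5,6,7,8}: Z {3,4,5,6,7,8}->{3,4}; W {4,5,7}->{4,5}; V {3,4,5,6,7,8}->{7,8}
Constraint 3 (W + Y = Z) on D(W)={4,5} D(Y)={3,4,5,6,7,8} D(Z)={3,4}: W {4,5}->{}; Y {3,4,5,6,7,8}->{}; Z {3,4}->{}
So after all 3 constraints: D(V) = {7,8}

Answer: {7,8}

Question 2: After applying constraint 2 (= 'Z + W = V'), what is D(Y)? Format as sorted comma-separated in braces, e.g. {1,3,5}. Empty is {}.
Answer: {3,4,5,6,7,8}

Derivation:
Constraint 1 (W != Y) on D(W)={4,5,7} D(Y)={3,4,5,6,7,8}: no change
Constraint 2 (Z + W = V) on D(Z)={3,4,5,6,7,8} D(W)={4,5,7} D(V)={3,4,5,6,7,8}: Z {3,4,5,6,7,8}->{3,4}; W {4,5,7}->{4,5}; V {3,4,5,6,7,8}->{7,8}
So after constraint 2: D(Y) = {3,4,5,6,7,8}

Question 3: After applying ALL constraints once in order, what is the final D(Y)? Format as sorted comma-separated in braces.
Constraint 1 (W != Y) on D(W)={4,5,7} D(Y)={3,4,5,6,7,8}: no change
Constraint 2 (Z + W = V) on D(Z)={3,4,5,6,7,8} D(W)={4,5,7} D(V)={3,4,5,6,7,8}: Z {3,4,5,6,7,8}->{3,4}; W {4,5,7}->{4,5}; V {3,4,5,6,7,8}->{7,8}
Constraint 3 (W + Y = Z) on D(W)={4,5} D(Y)={3,4,5,6,7,8} D(Z)={3,4}: W {4,5}->{}; Y {3,4,5,6,7,8}->{}; Z {3,4}->{}
So after all 3 constraints: D(Y) = {}

Answer: {}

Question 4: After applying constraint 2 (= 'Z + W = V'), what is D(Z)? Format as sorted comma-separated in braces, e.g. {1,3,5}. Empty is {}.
Answer: {3,4}

Derivation:
Constraint 1 (W != Y) on D(W)={4,5,7} D(Y)={3,4,5,6,7,8}: no change
Constraint 2 (Z + W = V) on D(Z)={3,4,5,6,7,8} D(W)={4,5,7} D(V)={3,4,5,6,7,8}: Z {3,4,5,6,7,8}->{3,4}; W {4,5,7}->{4,5}; V {3,4,5,6,7,8}->{7,8}
So after constraint 2: D(Z) = {3,4}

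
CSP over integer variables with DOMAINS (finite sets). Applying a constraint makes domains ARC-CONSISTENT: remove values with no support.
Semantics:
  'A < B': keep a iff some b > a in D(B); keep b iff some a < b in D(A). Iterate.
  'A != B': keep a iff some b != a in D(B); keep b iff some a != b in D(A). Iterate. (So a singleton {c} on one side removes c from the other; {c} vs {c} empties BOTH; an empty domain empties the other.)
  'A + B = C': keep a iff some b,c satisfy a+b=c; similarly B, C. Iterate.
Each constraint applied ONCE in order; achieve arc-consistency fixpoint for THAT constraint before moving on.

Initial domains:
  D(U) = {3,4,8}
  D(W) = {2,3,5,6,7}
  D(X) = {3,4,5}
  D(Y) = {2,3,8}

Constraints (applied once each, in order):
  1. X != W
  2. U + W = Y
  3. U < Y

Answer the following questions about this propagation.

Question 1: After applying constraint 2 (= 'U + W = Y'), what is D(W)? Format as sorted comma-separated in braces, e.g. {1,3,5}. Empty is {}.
Constraint 1 (X != W) on D(X)={3,4,5} D(W)={2,3,5,6,7}: no change
Constraint 2 (U + W = Y) on D(U)={3,4,8} D(W)={2,3,5,6,7} D(Y)={2,3,8}: U {3,4,8}->{3}; W {2,3,5,6,7}->{5}; Y {2,3,8}->{8}
So after constraint 2: D(W) = {5}

Answer: {5}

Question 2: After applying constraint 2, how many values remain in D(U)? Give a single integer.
Answer: 1

Derivation:
Constraint 1 (X != W) on D(X)={3,4,5} D(W)={2,3,5,6,7}: no change
Constraint 2 (U + W = Y) on D(U)={3,4,8} D(W)={2,3,5,6,7} D(Y)={2,3,8}: U {3,4,8}->{3}; W {2,3,5,6,7}->{5}; Y {2,3,8}->{8}
So after constraint 2: D(U)={3}, size = 1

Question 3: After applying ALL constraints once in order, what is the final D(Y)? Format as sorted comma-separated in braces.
Answer: {8}

Derivation:
Constraint 1 (X != W) on D(X)={3,4,5} D(W)={2,3,5,6,7}: no change
Constraint 2 (U + W = Y) on D(U)={3,4,8} D(W)={2,3,5,6,7} D(Y)={2,3,8}: U {3,4,8}->{3}; W {2,3,5,6,7}->{5}; Y {2,3,8}->{8}
Constraint 3 (U < Y) on D(U)={3} D(Y)={8}: no change
So after all 3 constraints: D(Y) = {8}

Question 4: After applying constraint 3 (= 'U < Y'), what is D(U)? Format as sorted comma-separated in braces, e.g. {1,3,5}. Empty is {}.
Constraint 1 (X != W) on D(X)={3,4,5} D(W)={2,3,5,6,7}: no change
Constraint 2 (U + W = Y) on D(U)={3,4,8} D(W)={2,3,5,6,7} D(Y)={2,3,8}: U {3,4,8}->{3}; W {2,3,5,6,7}->{5}; Y {2,3,8}->{8}
Constraint 3 (U < Y) on D(U)={3} D(Y)={8}: no change
So after constraint 3: D(U) = {3}

Answer: {3}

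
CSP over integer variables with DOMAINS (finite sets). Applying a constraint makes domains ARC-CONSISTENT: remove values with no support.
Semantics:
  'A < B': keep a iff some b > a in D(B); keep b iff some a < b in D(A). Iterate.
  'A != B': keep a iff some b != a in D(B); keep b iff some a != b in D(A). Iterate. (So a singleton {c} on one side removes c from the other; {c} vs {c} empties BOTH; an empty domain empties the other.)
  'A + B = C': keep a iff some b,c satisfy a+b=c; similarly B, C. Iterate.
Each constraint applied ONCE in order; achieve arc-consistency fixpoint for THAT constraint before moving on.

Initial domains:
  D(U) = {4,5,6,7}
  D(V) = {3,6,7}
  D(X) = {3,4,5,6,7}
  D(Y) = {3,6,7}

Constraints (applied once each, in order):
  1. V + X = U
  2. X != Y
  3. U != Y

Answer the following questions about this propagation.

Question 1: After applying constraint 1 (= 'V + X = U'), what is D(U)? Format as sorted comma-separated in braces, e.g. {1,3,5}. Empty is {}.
Constraint 1 (V + X = U) on D(V)={3,6,7} D(X)={3,4,5,6,7} D(U)={4,5,6,7}: V {3,6,7}->{3}; X {3,4,5,6,7}->{3,4}; U {4,5,6,7}->{6,7}
So after constraint 1: D(U) = {6,7}

Answer: {6,7}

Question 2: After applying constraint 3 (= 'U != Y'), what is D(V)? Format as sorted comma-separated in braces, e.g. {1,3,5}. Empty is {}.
Answer: {3}

Derivation:
Constraint 1 (V + X = U) on D(V)={3,6,7} D(X)={3,4,5,6,7} D(U)={4,5,6,7}: V {3,6,7}->{3}; X {3,4,5,6,7}->{3,4}; U {4,5,6,7}->{6,7}
Constraint 2 (X != Y) on D(X)={3,4} D(Y)={3,6,7}: no change
Constraint 3 (U != Y) on D(U)={6,7} D(Y)={3,6,7}: no change
So after constraint 3: D(V) = {3}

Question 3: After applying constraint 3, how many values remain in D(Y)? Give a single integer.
Constraint 1 (V + X = U) on D(V)={3,6,7} D(X)={3,4,5,6,7} D(U)={4,5,6,7}: V {3,6,7}->{3}; X {3,4,5,6,7}->{3,4}; U {4,5,6,7}->{6,7}
Constraint 2 (X != Y) on D(X)={3,4} D(Y)={3,6,7}: no change
Constraint 3 (U != Y) on D(U)={6,7} D(Y)={3,6,7}: no change
So after constraint 3: D(Y)={3,6,7}, size = 3

Answer: 3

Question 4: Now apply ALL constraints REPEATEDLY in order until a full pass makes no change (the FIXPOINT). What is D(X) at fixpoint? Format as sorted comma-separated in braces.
pass 0 (initial): D(X)={3,4,5,6,7}
pass 1: U {4,5,6,7}->{6,7}; V {3,6,7}->{3}; X {3,4,5,6,7}->{3,4}
pass 2: no change
Fixpoint after 2 passes: D(X) = {3,4}

Answer: {3,4}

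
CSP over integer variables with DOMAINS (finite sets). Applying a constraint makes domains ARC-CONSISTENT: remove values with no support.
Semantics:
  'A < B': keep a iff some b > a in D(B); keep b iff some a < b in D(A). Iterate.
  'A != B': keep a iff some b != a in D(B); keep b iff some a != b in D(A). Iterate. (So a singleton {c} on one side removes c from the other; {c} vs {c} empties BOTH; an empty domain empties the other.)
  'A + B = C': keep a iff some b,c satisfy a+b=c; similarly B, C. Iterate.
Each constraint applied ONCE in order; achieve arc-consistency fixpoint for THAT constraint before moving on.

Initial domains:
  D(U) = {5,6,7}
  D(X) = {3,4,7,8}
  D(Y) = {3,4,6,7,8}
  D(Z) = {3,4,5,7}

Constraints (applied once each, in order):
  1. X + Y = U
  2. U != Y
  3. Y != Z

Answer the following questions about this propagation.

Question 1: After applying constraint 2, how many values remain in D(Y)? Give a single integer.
Constraint 1 (X + Y = U) on D(X)={3,4,7,8} D(Y)={3,4,6,7,8} D(U)={5,6,7}: X {3,4,7,8}->{3,4}; Y {3,4,6,7,8}->{3,4}; U {5,6,7}->{6,7}
Constraint 2 (U != Y) on D(U)={6,7} D(Y)={3,4}: no change
So after constraint 2: D(Y)={3,4}, size = 2

Answer: 2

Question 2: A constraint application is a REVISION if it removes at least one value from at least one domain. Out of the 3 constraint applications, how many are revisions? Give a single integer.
Constraint 1 (X + Y = U) on D(X)={3,4,7,8} D(Y)={3,4,6,7,8} D(U)={5,6,7}: X {3,4,7,8}->{3,4}; Y {3,4,6,7,8}->{3,4}; U {5,6,7}->{6,7} => REVISION
Constraint 2 (U != Y) on D(U)={6,7} D(Y)={3,4}: no change => not a revision
Constraint 3 (Y != Z) on D(Y)={3,4} D(Z)={3,4,5,7}: no change => not a revision
Total revisions = 1

Answer: 1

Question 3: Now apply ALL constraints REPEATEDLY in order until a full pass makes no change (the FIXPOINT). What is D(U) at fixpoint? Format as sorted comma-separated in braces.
pass 0 (initial): D(U)={5,6,7}
pass 1: U {5,6,7}->{6,7}; X {3,4,7,8}->{3,4}; Y {3,4,6,7,8}->{3,4}
pass 2: no change
Fixpoint after 2 passes: D(U) = {6,7}

Answer: {6,7}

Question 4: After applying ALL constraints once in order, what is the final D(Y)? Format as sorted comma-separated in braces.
Constraint 1 (X + Y = U) on D(X)={3,4,7,8} D(Y)={3,4,6,7,8} D(U)={5,6,7}: X {3,4,7,8}->{3,4}; Y {3,4,6,7,8}->{3,4}; U {5,6,7}->{6,7}
Constraint 2 (U != Y) on D(U)={6,7} D(Y)={3,4}: no change
Constraint 3 (Y != Z) on D(Y)={3,4} D(Z)={3,4,5,7}: no change
So after all 3 constraints: D(Y) = {3,4}

Answer: {3,4}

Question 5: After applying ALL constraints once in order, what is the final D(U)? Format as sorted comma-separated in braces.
Answer: {6,7}

Derivation:
Constraint 1 (X + Y = U) on D(X)={3,4,7,8} D(Y)={3,4,6,7,8} D(U)={5,6,7}: X {3,4,7,8}->{3,4}; Y {3,4,6,7,8}->{3,4}; U {5,6,7}->{6,7}
Constraint 2 (U != Y) on D(U)={6,7} D(Y)={3,4}: no change
Constraint 3 (Y != Z) on D(Y)={3,4} D(Z)={3,4,5,7}: no change
So after all 3 constraints: D(U) = {6,7}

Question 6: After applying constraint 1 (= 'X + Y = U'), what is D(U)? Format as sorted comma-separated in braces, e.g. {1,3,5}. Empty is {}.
Answer: {6,7}

Derivation:
Constraint 1 (X + Y = U) on D(X)={3,4,7,8} D(Y)={3,4,6,7,8} D(U)={5,6,7}: X {3,4,7,8}->{3,4}; Y {3,4,6,7,8}->{3,4}; U {5,6,7}->{6,7}
So after constraint 1: D(U) = {6,7}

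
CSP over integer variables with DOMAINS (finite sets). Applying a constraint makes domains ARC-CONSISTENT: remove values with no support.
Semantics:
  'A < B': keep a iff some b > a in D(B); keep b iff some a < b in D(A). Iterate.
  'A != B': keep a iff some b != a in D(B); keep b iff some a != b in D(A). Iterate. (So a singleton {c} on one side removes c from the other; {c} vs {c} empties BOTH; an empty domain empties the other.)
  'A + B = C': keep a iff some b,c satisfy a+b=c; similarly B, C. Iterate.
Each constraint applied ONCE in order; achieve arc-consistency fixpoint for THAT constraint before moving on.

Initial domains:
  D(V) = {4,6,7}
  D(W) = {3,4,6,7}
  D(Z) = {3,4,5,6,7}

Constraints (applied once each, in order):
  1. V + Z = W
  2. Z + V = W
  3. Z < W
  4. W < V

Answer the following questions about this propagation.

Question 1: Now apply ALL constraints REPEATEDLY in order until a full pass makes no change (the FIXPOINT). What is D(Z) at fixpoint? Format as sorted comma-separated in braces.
Answer: {}

Derivation:
pass 0 (initial): D(Z)={3,4,5,6,7}
pass 1: V {4,6,7}->{}; W {3,4,6,7}->{}; Z {3,4,5,6,7}->{3}
pass 2: Z {3}->{}
pass 3: no change
Fixpoint after 3 passes: D(Z) = {}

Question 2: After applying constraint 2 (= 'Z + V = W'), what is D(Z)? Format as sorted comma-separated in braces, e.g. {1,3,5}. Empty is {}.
Constraint 1 (V + Z = W) on D(V)={4,6,7} D(Z)={3,4,5,6,7} D(W)={3,4,6,7}: V {4,6,7}->{4}; Z {3,4,5,6,7}->{3}; W {3,4,6,7}->{7}
Constraint 2 (Z + V = W) on D(Z)={3} D(V)={4} D(W)={7}: no change
So after constraint 2: D(Z) = {3}

Answer: {3}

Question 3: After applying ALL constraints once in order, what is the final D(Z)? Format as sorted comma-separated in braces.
Constraint 1 (V + Z = W) on D(V)={4,6,7} D(Z)={3,4,5,6,7} D(W)={3,4,6,7}: V {4,6,7}->{4}; Z {3,4,5,6,7}->{3}; W {3,4,6,7}->{7}
Constraint 2 (Z + V = W) on D(Z)={3} D(V)={4} D(W)={7}: no change
Constraint 3 (Z < W) on D(Z)={3} D(W)={7}: no change
Constraint 4 (W < V) on D(W)={7} D(V)={4}: W {7}->{}; V {4}->{}
So after all 4 constraints: D(Z) = {3}

Answer: {3}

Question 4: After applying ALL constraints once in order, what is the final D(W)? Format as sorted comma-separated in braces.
Answer: {}

Derivation:
Constraint 1 (V + Z = W) on D(V)={4,6,7} D(Z)={3,4,5,6,7} D(W)={3,4,6,7}: V {4,6,7}->{4}; Z {3,4,5,6,7}->{3}; W {3,4,6,7}->{7}
Constraint 2 (Z + V = W) on D(Z)={3} D(V)={4} D(W)={7}: no change
Constraint 3 (Z < W) on D(Z)={3} D(W)={7}: no change
Constraint 4 (W < V) on D(W)={7} D(V)={4}: W {7}->{}; V {4}->{}
So after all 4 constraints: D(W) = {}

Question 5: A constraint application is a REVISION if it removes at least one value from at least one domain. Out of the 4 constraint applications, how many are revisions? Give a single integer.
Answer: 2

Derivation:
Constraint 1 (V + Z = W) on D(V)={4,6,7} D(Z)={3,4,5,6,7} D(W)={3,4,6,7}: V {4,6,7}->{4}; Z {3,4,5,6,7}->{3}; W {3,4,6,7}->{7} => REVISION
Constraint 2 (Z + V = W) on D(Z)={3} D(V)={4} D(W)={7}: no change => not a revision
Constraint 3 (Z < W) on D(Z)={3} D(W)={7}: no change => not a revision
Constraint 4 (W < V) on D(W)={7} D(V)={4}: W {7}->{}; V {4}->{} => REVISION
Total revisions = 2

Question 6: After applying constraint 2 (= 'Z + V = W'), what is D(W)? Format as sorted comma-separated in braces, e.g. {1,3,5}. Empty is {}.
Constraint 1 (V + Z = W) on D(V)={4,6,7} D(Z)={3,4,5,6,7} D(W)={3,4,6,7}: V {4,6,7}->{4}; Z {3,4,5,6,7}->{3}; W {3,4,6,7}->{7}
Constraint 2 (Z + V = W) on D(Z)={3} D(V)={4} D(W)={7}: no change
So after constraint 2: D(W) = {7}

Answer: {7}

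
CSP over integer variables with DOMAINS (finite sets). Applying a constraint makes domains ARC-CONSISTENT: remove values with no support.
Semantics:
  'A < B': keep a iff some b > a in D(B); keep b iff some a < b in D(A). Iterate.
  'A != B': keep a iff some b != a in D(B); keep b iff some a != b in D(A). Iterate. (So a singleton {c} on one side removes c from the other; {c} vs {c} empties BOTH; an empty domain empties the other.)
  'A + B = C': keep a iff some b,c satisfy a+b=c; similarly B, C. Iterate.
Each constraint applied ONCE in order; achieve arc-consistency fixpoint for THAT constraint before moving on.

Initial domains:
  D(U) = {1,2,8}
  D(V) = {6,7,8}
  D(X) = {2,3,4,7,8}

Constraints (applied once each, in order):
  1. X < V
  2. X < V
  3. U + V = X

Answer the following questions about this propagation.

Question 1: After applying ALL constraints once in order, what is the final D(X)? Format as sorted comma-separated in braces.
Constraint 1 (X < V) on D(X)={2,3,4,7,8} D(V)={6,7,8}: X {2,3,4,7,8}->{2,3,4,7}
Constraint 2 (X < V) on D(X)={2,3,4,7} D(V)={6,7,8}: no change
Constraint 3 (U + V = X) on D(U)={1,2,8} D(V)={6,7,8} D(X)={2,3,4,7}: U {1,2,8}->{1}; V {6,7,8}->{6}; X {2,3,4,7}->{7}
So after all 3 constraints: D(X) = {7}

Answer: {7}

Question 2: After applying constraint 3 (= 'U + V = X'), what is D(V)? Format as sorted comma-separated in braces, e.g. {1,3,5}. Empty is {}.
Constraint 1 (X < V) on D(X)={2,3,4,7,8} D(V)={6,7,8}: X {2,3,4,7,8}->{2,3,4,7}
Constraint 2 (X < V) on D(X)={2,3,4,7} D(V)={6,7,8}: no change
Constraint 3 (U + V = X) on D(U)={1,2,8} D(V)={6,7,8} D(X)={2,3,4,7}: U {1,2,8}->{1}; V {6,7,8}->{6}; X {2,3,4,7}->{7}
So after constraint 3: D(V) = {6}

Answer: {6}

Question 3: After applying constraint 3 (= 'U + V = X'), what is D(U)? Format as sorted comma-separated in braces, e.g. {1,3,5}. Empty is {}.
Constraint 1 (X < V) on D(X)={2,3,4,7,8} D(V)={6,7,8}: X {2,3,4,7,8}->{2,3,4,7}
Constraint 2 (X < V) on D(X)={2,3,4,7} D(V)={6,7,8}: no change
Constraint 3 (U + V = X) on D(U)={1,2,8} D(V)={6,7,8} D(X)={2,3,4,7}: U {1,2,8}->{1}; V {6,7,8}->{6}; X {2,3,4,7}->{7}
So after constraint 3: D(U) = {1}

Answer: {1}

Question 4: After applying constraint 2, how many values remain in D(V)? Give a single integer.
Answer: 3

Derivation:
Constraint 1 (X < V) on D(X)={2,3,4,7,8} D(V)={6,7,8}: X {2,3,4,7,8}->{2,3,4,7}
Constraint 2 (X < V) on D(X)={2,3,4,7} D(V)={6,7,8}: no change
So after constraint 2: D(V)={6,7,8}, size = 3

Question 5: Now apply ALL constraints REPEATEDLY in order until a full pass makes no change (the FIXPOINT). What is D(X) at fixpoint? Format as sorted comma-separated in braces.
Answer: {}

Derivation:
pass 0 (initial): D(X)={2,3,4,7,8}
pass 1: U {1,2,8}->{1}; V {6,7,8}->{6}; X {2,3,4,7,8}->{7}
pass 2: U {1}->{}; V {6}->{}; X {7}->{}
pass 3: no change
Fixpoint after 3 passes: D(X) = {}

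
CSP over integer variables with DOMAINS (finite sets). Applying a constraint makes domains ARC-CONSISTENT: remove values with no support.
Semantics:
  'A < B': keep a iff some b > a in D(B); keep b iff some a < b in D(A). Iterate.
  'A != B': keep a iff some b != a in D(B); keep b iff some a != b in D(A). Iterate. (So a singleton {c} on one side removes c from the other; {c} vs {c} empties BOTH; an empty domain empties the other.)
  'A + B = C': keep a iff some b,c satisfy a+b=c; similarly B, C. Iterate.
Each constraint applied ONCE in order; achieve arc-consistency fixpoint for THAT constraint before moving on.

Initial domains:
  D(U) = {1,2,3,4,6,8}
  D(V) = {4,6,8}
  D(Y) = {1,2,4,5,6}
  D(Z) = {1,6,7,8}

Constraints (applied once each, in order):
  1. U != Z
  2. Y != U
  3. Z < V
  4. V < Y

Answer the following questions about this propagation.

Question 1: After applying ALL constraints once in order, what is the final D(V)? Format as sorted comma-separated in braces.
Constraint 1 (U != Z) on D(U)={1,2,3,4,6,8} D(Z)={1,6,7,8}: no change
Constraint 2 (Y != U) on D(Y)={1,2,4,5,6} D(U)={1,2,3,4,6,8}: no change
Constraint 3 (Z < V) on D(Z)={1,6,7,8} D(V)={4,6,8}: Z {1,6,7,8}->{1,6,7}
Constraint 4 (V < Y) on D(V)={4,6,8} D(Y)={1,2,4,5,6}: V {4,6,8}->{4}; Y {1,2,4,5,6}->{5,6}
So after all 4 constraints: D(V) = {4}

Answer: {4}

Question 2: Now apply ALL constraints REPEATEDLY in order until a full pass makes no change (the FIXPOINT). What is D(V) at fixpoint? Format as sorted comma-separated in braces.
Answer: {4}

Derivation:
pass 0 (initial): D(V)={4,6,8}
pass 1: V {4,6,8}->{4}; Y {1,2,4,5,6}->{5,6}; Z {1,6,7,8}->{1,6,7}
pass 2: Z {1,6,7}->{1}
pass 3: U {1,2,3,4,6,8}->{2,3,4,6,8}
pass 4: no change
Fixpoint after 4 passes: D(V) = {4}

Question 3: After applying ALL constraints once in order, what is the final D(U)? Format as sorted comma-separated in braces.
Answer: {1,2,3,4,6,8}

Derivation:
Constraint 1 (U != Z) on D(U)={1,2,3,4,6,8} D(Z)={1,6,7,8}: no change
Constraint 2 (Y != U) on D(Y)={1,2,4,5,6} D(U)={1,2,3,4,6,8}: no change
Constraint 3 (Z < V) on D(Z)={1,6,7,8} D(V)={4,6,8}: Z {1,6,7,8}->{1,6,7}
Constraint 4 (V < Y) on D(V)={4,6,8} D(Y)={1,2,4,5,6}: V {4,6,8}->{4}; Y {1,2,4,5,6}->{5,6}
So after all 4 constraints: D(U) = {1,2,3,4,6,8}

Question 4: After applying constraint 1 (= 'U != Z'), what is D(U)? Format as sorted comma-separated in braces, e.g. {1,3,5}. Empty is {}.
Constraint 1 (U != Z) on D(U)={1,2,3,4,6,8} D(Z)={1,6,7,8}: no change
So after constraint 1: D(U) = {1,2,3,4,6,8}

Answer: {1,2,3,4,6,8}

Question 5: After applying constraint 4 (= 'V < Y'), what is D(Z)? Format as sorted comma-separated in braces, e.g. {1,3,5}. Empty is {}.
Constraint 1 (U != Z) on D(U)={1,2,3,4,6,8} D(Z)={1,6,7,8}: no change
Constraint 2 (Y != U) on D(Y)={1,2,4,5,6} D(U)={1,2,3,4,6,8}: no change
Constraint 3 (Z < V) on D(Z)={1,6,7,8} D(V)={4,6,8}: Z {1,6,7,8}->{1,6,7}
Constraint 4 (V < Y) on D(V)={4,6,8} D(Y)={1,2,4,5,6}: V {4,6,8}->{4}; Y {1,2,4,5,6}->{5,6}
So after constraint 4: D(Z) = {1,6,7}

Answer: {1,6,7}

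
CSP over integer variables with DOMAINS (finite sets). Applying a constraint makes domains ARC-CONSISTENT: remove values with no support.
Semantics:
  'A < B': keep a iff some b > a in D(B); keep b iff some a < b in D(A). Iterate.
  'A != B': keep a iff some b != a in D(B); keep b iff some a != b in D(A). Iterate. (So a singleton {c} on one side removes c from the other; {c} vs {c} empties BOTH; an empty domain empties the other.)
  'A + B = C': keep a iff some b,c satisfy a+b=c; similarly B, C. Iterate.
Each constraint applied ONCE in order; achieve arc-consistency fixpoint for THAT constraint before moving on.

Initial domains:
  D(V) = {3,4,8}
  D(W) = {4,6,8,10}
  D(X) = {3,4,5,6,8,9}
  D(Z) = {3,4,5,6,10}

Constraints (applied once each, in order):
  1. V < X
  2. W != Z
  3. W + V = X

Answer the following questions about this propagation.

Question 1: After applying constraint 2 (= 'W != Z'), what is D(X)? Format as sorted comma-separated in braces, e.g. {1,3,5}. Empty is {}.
Constraint 1 (V < X) on D(V)={3,4,8} D(X)={3,4,5,6,8,9}: X {3,4,5,6,8,9}->{4,5,6,8,9}
Constraint 2 (W != Z) on D(W)={4,6,8,10} D(Z)={3,4,5,6,10}: no change
So after constraint 2: D(X) = {4,5,6,8,9}

Answer: {4,5,6,8,9}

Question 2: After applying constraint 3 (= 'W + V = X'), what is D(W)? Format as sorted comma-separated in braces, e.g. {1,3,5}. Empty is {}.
Constraint 1 (V < X) on D(V)={3,4,8} D(X)={3,4,5,6,8,9}: X {3,4,5,6,8,9}->{4,5,6,8,9}
Constraint 2 (W != Z) on D(W)={4,6,8,10} D(Z)={3,4,5,6,10}: no change
Constraint 3 (W + V = X) on D(W)={4,6,8,10} D(V)={3,4,8} D(X)={4,5,6,8,9}: W {4,6,8,10}->{4,6}; V {3,4,8}->{3,4}; X {4,5,6,8,9}->{8,9}
So after constraint 3: D(W) = {4,6}

Answer: {4,6}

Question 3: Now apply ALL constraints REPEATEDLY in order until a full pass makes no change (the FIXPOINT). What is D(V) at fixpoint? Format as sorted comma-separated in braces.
Answer: {3,4}

Derivation:
pass 0 (initial): D(V)={3,4,8}
pass 1: V {3,4,8}->{3,4}; W {4,6,8,10}->{4,6}; X {3,4,5,6,8,9}->{8,9}
pass 2: no change
Fixpoint after 2 passes: D(V) = {3,4}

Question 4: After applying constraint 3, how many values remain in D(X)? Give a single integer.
Constraint 1 (V < X) on D(V)={3,4,8} D(X)={3,4,5,6,8,9}: X {3,4,5,6,8,9}->{4,5,6,8,9}
Constraint 2 (W != Z) on D(W)={4,6,8,10} D(Z)={3,4,5,6,10}: no change
Constraint 3 (W + V = X) on D(W)={4,6,8,10} D(V)={3,4,8} D(X)={4,5,6,8,9}: W {4,6,8,10}->{4,6}; V {3,4,8}->{3,4}; X {4,5,6,8,9}->{8,9}
So after constraint 3: D(X)={8,9}, size = 2

Answer: 2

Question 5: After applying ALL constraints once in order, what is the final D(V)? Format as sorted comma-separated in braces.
Answer: {3,4}

Derivation:
Constraint 1 (V < X) on D(V)={3,4,8} D(X)={3,4,5,6,8,9}: X {3,4,5,6,8,9}->{4,5,6,8,9}
Constraint 2 (W != Z) on D(W)={4,6,8,10} D(Z)={3,4,5,6,10}: no change
Constraint 3 (W + V = X) on D(W)={4,6,8,10} D(V)={3,4,8} D(X)={4,5,6,8,9}: W {4,6,8,10}->{4,6}; V {3,4,8}->{3,4}; X {4,5,6,8,9}->{8,9}
So after all 3 constraints: D(V) = {3,4}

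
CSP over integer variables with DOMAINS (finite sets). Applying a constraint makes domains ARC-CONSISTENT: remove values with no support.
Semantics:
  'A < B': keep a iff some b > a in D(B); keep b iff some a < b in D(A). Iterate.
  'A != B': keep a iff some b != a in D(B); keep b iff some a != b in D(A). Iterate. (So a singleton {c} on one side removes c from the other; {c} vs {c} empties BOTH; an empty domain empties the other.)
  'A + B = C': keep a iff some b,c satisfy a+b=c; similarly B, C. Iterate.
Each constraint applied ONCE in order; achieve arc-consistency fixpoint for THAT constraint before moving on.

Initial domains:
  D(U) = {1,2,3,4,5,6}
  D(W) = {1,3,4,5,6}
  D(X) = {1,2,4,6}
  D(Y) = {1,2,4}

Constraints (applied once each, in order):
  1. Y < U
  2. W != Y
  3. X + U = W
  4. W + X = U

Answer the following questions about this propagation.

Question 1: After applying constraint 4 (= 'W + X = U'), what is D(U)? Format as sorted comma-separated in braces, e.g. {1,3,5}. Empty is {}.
Answer: {4,5}

Derivation:
Constraint 1 (Y < U) on D(Y)={1,2,4} D(U)={1,2,3,4,5,6}: U {1,2,3,4,5,6}->{2,3,4,5,6}
Constraint 2 (W != Y) on D(W)={1,3,4,5,6} D(Y)={1,2,4}: no change
Constraint 3 (X + U = W) on D(X)={1,2,4,6} D(U)={2,3,4,5,6} D(W)={1,3,4,5,6}: X {1,2,4,6}->{1,2,4}; U {2,3,4,5,6}->{2,3,4,5}; W {1,3,4,5,6}->{3,4,5,6}
Constraint 4 (W + X = U) on D(W)={3,4,5,6} D(X)={1,2,4} D(U)={2,3,4,5}: W {3,4,5,6}->{3,4}; X {1,2,4}->{1,2}; U {2,3,4,5}->{4,5}
So after constraint 4: D(U) = {4,5}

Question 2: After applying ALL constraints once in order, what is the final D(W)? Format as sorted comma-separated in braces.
Answer: {3,4}

Derivation:
Constraint 1 (Y < U) on D(Y)={1,2,4} D(U)={1,2,3,4,5,6}: U {1,2,3,4,5,6}->{2,3,4,5,6}
Constraint 2 (W != Y) on D(W)={1,3,4,5,6} D(Y)={1,2,4}: no change
Constraint 3 (X + U = W) on D(X)={1,2,4,6} D(U)={2,3,4,5,6} D(W)={1,3,4,5,6}: X {1,2,4,6}->{1,2,4}; U {2,3,4,5,6}->{2,3,4,5}; W {1,3,4,5,6}->{3,4,5,6}
Constraint 4 (W + X = U) on D(W)={3,4,5,6} D(X)={1,2,4} D(U)={2,3,4,5}: W {3,4,5,6}->{3,4}; X {1,2,4}->{1,2}; U {2,3,4,5}->{4,5}
So after all 4 constraints: D(W) = {3,4}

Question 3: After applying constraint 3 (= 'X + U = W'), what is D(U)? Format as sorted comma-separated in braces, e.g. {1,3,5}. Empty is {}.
Constraint 1 (Y < U) on D(Y)={1,2,4} D(U)={1,2,3,4,5,6}: U {1,2,3,4,5,6}->{2,3,4,5,6}
Constraint 2 (W != Y) on D(W)={1,3,4,5,6} D(Y)={1,2,4}: no change
Constraint 3 (X + U = W) on D(X)={1,2,4,6} D(U)={2,3,4,5,6} D(W)={1,3,4,5,6}: X {1,2,4,6}->{1,2,4}; U {2,3,4,5,6}->{2,3,4,5}; W {1,3,4,5,6}->{3,4,5,6}
So after constraint 3: D(U) = {2,3,4,5}

Answer: {2,3,4,5}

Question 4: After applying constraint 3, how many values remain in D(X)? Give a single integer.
Answer: 3

Derivation:
Constraint 1 (Y < U) on D(Y)={1,2,4} D(U)={1,2,3,4,5,6}: U {1,2,3,4,5,6}->{2,3,4,5,6}
Constraint 2 (W != Y) on D(W)={1,3,4,5,6} D(Y)={1,2,4}: no change
Constraint 3 (X + U = W) on D(X)={1,2,4,6} D(U)={2,3,4,5,6} D(W)={1,3,4,5,6}: X {1,2,4,6}->{1,2,4}; U {2,3,4,5,6}->{2,3,4,5}; W {1,3,4,5,6}->{3,4,5,6}
So after constraint 3: D(X)={1,2,4}, size = 3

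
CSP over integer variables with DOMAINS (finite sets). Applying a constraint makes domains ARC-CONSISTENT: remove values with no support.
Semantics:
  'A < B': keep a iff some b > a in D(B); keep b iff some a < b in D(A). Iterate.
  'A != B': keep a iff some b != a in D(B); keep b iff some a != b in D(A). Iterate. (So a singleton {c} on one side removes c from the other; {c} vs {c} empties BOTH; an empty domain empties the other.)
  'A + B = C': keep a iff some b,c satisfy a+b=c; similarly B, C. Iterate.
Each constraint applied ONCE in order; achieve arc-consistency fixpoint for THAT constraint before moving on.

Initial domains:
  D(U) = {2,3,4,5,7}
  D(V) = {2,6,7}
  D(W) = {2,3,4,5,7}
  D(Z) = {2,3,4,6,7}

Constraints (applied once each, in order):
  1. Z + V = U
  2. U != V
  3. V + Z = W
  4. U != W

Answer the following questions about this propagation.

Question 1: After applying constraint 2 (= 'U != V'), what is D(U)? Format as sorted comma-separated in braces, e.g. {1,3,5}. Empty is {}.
Constraint 1 (Z + V = U) on D(Z)={2,3,4,6,7} D(V)={2,6,7} D(U)={2,3,4,5,7}: Z {2,3,4,6,7}->{2,3}; V {2,6,7}->{2}; U {2,3,4,5,7}->{4,5}
Constraint 2 (U != V) on D(U)={4,5} D(V)={2}: no change
So after constraint 2: D(U) = {4,5}

Answer: {4,5}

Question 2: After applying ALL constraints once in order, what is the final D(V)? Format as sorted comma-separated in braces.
Answer: {2}

Derivation:
Constraint 1 (Z + V = U) on D(Z)={2,3,4,6,7} D(V)={2,6,7} D(U)={2,3,4,5,7}: Z {2,3,4,6,7}->{2,3}; V {2,6,7}->{2}; U {2,3,4,5,7}->{4,5}
Constraint 2 (U != V) on D(U)={4,5} D(V)={2}: no change
Constraint 3 (V + Z = W) on D(V)={2} D(Z)={2,3} D(W)={2,3,4,5,7}: W {2,3,4,5,7}->{4,5}
Constraint 4 (U != W) on D(U)={4,5} D(W)={4,5}: no change
So after all 4 constraints: D(V) = {2}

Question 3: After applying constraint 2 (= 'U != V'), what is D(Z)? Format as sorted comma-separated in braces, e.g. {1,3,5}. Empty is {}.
Answer: {2,3}

Derivation:
Constraint 1 (Z + V = U) on D(Z)={2,3,4,6,7} D(V)={2,6,7} D(U)={2,3,4,5,7}: Z {2,3,4,6,7}->{2,3}; V {2,6,7}->{2}; U {2,3,4,5,7}->{4,5}
Constraint 2 (U != V) on D(U)={4,5} D(V)={2}: no change
So after constraint 2: D(Z) = {2,3}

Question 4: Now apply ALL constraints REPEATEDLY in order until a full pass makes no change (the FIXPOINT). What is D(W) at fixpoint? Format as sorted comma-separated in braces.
pass 0 (initial): D(W)={2,3,4,5,7}
pass 1: U {2,3,4,5,7}->{4,5}; V {2,6,7}->{2}; W {2,3,4,5,7}->{4,5}; Z {2,3,4,6,7}->{2,3}
pass 2: no change
Fixpoint after 2 passes: D(W) = {4,5}

Answer: {4,5}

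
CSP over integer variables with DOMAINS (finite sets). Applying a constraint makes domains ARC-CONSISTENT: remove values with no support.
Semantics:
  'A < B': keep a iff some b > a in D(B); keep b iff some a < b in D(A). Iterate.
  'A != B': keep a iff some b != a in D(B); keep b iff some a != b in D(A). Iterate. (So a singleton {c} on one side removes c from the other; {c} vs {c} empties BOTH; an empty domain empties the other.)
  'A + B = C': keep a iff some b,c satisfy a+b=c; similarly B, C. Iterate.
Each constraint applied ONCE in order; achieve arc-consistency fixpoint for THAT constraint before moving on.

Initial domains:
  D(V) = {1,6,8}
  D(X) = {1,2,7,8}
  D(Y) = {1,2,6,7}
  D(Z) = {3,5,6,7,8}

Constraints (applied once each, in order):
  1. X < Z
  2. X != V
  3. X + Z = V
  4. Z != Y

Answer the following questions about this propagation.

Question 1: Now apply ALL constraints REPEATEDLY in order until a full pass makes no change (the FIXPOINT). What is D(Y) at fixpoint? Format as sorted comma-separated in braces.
pass 0 (initial): D(Y)={1,2,6,7}
pass 1: V {1,6,8}->{6,8}; X {1,2,7,8}->{1,2}; Z {3,5,6,7,8}->{5,6,7}
pass 2: no change
Fixpoint after 2 passes: D(Y) = {1,2,6,7}

Answer: {1,2,6,7}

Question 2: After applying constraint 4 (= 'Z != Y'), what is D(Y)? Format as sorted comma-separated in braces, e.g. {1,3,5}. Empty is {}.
Answer: {1,2,6,7}

Derivation:
Constraint 1 (X < Z) on D(X)={1,2,7,8} D(Z)={3,5,6,7,8}: X {1,2,7,8}->{1,2,7}
Constraint 2 (X != V) on D(X)={1,2,7} D(V)={1,6,8}: no change
Constraint 3 (X + Z = V) on D(X)={1,2,7} D(Z)={3,5,6,7,8} D(V)={1,6,8}: X {1,2,7}->{1,2}; Z {3,5,6,7,8}->{5,6,7}; V {1,6,8}->{6,8}
Constraint 4 (Z != Y) on D(Z)={5,6,7} D(Y)={1,2,6,7}: no change
So after constraint 4: D(Y) = {1,2,6,7}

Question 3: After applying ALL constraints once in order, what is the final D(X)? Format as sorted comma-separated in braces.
Answer: {1,2}

Derivation:
Constraint 1 (X < Z) on D(X)={1,2,7,8} D(Z)={3,5,6,7,8}: X {1,2,7,8}->{1,2,7}
Constraint 2 (X != V) on D(X)={1,2,7} D(V)={1,6,8}: no change
Constraint 3 (X + Z = V) on D(X)={1,2,7} D(Z)={3,5,6,7,8} D(V)={1,6,8}: X {1,2,7}->{1,2}; Z {3,5,6,7,8}->{5,6,7}; V {1,6,8}->{6,8}
Constraint 4 (Z != Y) on D(Z)={5,6,7} D(Y)={1,2,6,7}: no change
So after all 4 constraints: D(X) = {1,2}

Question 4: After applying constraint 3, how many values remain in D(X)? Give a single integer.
Constraint 1 (X < Z) on D(X)={1,2,7,8} D(Z)={3,5,6,7,8}: X {1,2,7,8}->{1,2,7}
Constraint 2 (X != V) on D(X)={1,2,7} D(V)={1,6,8}: no change
Constraint 3 (X + Z = V) on D(X)={1,2,7} D(Z)={3,5,6,7,8} D(V)={1,6,8}: X {1,2,7}->{1,2}; Z {3,5,6,7,8}->{5,6,7}; V {1,6,8}->{6,8}
So after constraint 3: D(X)={1,2}, size = 2

Answer: 2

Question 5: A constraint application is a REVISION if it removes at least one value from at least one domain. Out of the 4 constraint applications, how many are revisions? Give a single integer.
Answer: 2

Derivation:
Constraint 1 (X < Z) on D(X)={1,2,7,8} D(Z)={3,5,6,7,8}: X {1,2,7,8}->{1,2,7} => REVISION
Constraint 2 (X != V) on D(X)={1,2,7} D(V)={1,6,8}: no change => not a revision
Constraint 3 (X + Z = V) on D(X)={1,2,7} D(Z)={3,5,6,7,8} D(V)={1,6,8}: X {1,2,7}->{1,2}; Z {3,5,6,7,8}->{5,6,7}; V {1,6,8}->{6,8} => REVISION
Constraint 4 (Z != Y) on D(Z)={5,6,7} D(Y)={1,2,6,7}: no change => not a revision
Total revisions = 2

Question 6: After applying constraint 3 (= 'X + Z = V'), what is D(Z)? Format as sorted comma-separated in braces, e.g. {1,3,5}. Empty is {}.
Answer: {5,6,7}

Derivation:
Constraint 1 (X < Z) on D(X)={1,2,7,8} D(Z)={3,5,6,7,8}: X {1,2,7,8}->{1,2,7}
Constraint 2 (X != V) on D(X)={1,2,7} D(V)={1,6,8}: no change
Constraint 3 (X + Z = V) on D(X)={1,2,7} D(Z)={3,5,6,7,8} D(V)={1,6,8}: X {1,2,7}->{1,2}; Z {3,5,6,7,8}->{5,6,7}; V {1,6,8}->{6,8}
So after constraint 3: D(Z) = {5,6,7}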